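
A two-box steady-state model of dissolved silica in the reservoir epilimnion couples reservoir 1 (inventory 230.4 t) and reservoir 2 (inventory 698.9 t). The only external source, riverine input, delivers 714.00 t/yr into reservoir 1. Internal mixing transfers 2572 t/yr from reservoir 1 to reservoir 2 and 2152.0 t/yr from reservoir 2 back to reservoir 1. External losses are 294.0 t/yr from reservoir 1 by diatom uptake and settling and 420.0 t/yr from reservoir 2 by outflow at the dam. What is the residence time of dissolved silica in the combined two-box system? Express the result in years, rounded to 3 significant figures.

1.30 yr

For the system as a whole, the A↔B exchange is internal and contributes nothing to the throughput; only the external sinks remove mass.
M_total = 230.4 + 698.9 = 929.30 t.
ΣF_external_out = 294.0 + 420.0 = 714.00 t/yr.
τ = M_total / ΣF_ext = 929.30 / 714.00 = 1.302 yr.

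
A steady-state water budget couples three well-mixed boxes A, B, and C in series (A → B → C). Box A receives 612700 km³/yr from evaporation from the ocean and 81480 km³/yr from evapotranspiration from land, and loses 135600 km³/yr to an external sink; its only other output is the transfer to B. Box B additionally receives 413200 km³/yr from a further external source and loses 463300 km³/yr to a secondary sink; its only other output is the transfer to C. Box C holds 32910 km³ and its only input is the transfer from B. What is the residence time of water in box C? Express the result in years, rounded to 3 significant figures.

Box A: F(A→B) = (612700 + 81480) − 135600 = 558580 km³/yr.
Box B: F(B→C) = (558580 + 413200) − 463300 = 508480 km³/yr.
Box C throughput = its input = 508480 km³/yr; τ = 32910 / 508480 = 0.06472 yr.

0.0647 yr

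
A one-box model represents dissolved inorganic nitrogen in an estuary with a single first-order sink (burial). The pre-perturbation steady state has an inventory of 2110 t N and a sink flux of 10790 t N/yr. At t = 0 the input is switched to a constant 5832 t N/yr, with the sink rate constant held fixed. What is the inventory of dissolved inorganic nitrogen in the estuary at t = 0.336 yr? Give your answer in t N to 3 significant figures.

Residence time τ = M₀/F₀ = 0.1956 yr. The eventual steady state is M_∞ = M₀·(F₁/F₀) = 2110 × 5832/10790 = 1140.5 t N.
The anomaly ΔM(t) = M(t) − M_∞ decays as ΔM₀·e^(−t/τ) with ΔM₀ = 2110 − 1140.5 = 969.5 t N.
At t = 0.336 yr, e^(−t/τ) = e^(−1.718) = 0.1794, so ΔM = 173.9 t N and M = 1140.5 + 173.9 = 1314.4 t N.

1310 t N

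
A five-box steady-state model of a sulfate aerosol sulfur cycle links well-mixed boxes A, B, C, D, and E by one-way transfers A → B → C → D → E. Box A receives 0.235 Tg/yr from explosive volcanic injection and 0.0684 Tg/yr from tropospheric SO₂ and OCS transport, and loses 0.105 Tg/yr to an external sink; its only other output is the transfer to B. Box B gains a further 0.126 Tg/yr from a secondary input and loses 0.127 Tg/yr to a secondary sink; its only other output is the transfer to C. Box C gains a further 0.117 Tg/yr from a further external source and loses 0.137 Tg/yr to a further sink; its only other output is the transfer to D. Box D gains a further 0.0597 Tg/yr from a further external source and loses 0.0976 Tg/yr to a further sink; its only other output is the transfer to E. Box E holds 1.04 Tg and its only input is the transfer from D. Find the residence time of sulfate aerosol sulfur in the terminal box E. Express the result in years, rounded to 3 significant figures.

Box A: F(A→B) = (0.235 + 0.0684) − 0.105 = 0.19840 Tg/yr.
Box B: F(B→C) = (0.19840 + 0.126) − 0.127 = 0.19740 Tg/yr.
Box C: F(C→D) = (0.19740 + 0.117) − 0.137 = 0.17740 Tg/yr.
Box D: F(D→E) = (0.17740 + 0.0597) − 0.0976 = 0.13950 Tg/yr.
Box E throughput = its input = 0.13950 Tg/yr; τ = 1.04 / 0.13950 = 7.455 yr.

7.46 yr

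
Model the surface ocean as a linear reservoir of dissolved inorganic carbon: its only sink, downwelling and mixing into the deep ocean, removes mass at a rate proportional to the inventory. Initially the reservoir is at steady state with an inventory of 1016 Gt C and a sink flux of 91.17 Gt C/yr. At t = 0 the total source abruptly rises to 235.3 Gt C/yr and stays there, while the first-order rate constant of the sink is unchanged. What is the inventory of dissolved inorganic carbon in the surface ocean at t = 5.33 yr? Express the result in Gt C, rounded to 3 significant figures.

1630 Gt C

Residence time τ = M₀/F₀ = 11.14 yr. The eventual steady state is M_∞ = M₀·(F₁/F₀) = 1016 × 235.3/91.17 = 2622.2 Gt C.
The anomaly ΔM(t) = M(t) − M_∞ decays as ΔM₀·e^(−t/τ) with ΔM₀ = 1016 − 2622.2 = −1606 Gt C.
At t = 5.33 yr, e^(−t/τ) = e^(−0.4783) = 0.6198, so ΔM = −995.6 Gt C and M = 2622.2 − 995.6 = 1626.6 Gt C.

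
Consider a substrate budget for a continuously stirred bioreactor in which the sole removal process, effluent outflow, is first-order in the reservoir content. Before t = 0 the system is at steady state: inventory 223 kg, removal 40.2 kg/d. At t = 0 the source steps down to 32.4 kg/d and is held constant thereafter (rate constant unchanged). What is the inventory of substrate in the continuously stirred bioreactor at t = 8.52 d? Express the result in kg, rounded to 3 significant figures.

189 kg

τ = M₀/F₀ = 223/40.2 = 5.547 d; rate constant k = 1/τ.
New steady state M_∞ = F₁/k = F₁·τ = 32.4 × 5.547 = 179.73 kg.
M(t) = M_∞ + (M₀ − M_∞)·e^(−t/τ); t/τ = 8.52/5.547 = 1.536, so e^(−t/τ) = 0.2153.
M(t) = 179.73 + 43.27 × 0.2153 = 189.05 kg.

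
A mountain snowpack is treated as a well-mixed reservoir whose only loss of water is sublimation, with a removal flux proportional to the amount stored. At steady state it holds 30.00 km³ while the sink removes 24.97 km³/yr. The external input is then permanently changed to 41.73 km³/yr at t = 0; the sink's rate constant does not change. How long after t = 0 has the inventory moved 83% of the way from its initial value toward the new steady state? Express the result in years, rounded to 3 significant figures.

2.13 yr

τ = M₀/F₀ = 30.00/24.97 = 1.201 yr.
The remaining gap fraction is e^(−t/τ); 83% covered ⇒ e^(−t/τ) = 0.170.
t = −τ ln(0.170) = 1.201 × 1.772 = 2.129 yr.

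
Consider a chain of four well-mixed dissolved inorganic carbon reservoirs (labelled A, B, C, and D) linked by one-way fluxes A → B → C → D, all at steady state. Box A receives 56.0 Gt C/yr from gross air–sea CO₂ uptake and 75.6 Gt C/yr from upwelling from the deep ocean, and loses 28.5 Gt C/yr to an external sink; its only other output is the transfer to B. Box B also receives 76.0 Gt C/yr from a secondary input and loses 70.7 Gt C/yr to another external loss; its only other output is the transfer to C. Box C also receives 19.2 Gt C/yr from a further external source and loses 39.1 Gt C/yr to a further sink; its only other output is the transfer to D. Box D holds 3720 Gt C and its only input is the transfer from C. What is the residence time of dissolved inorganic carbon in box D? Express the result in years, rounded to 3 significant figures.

42.0 yr

Box A: F(A→B) = (56.0 + 75.6) − 28.5 = 103.10 Gt C/yr.
Box B: F(B→C) = (103.10 + 76.0) − 70.7 = 108.40 Gt C/yr.
Box C: F(C→D) = (108.40 + 19.2) − 39.1 = 88.500 Gt C/yr.
Box D throughput = its input = 88.500 Gt C/yr; τ = 3720 / 88.500 = 42.03 yr.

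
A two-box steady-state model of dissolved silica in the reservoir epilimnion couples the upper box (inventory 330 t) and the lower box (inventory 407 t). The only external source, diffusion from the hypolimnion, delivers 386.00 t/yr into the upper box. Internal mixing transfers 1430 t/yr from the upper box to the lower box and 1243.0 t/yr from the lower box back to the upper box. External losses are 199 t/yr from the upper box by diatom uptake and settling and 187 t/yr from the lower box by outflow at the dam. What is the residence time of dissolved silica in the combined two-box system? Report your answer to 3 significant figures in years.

1.91 yr

Treat the two boxes together as one reservoir: the mixing fluxes between them are internal recycling, so τ = ΣM / Σ(external losses).
M_total = 330 + 407 = 737.00 t.
ΣF_external_out = 199 + 187 = 386.00 t/yr.
τ = M_total / ΣF_ext = 737.00 / 386.00 = 1.909 yr.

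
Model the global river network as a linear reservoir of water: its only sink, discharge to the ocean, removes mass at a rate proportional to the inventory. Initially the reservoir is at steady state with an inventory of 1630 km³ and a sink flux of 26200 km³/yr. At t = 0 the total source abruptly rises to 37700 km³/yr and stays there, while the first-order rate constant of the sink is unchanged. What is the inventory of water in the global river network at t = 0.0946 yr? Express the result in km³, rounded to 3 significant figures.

Residence time τ = M₀/F₀ = 0.06221 yr. The eventual steady state is M_∞ = M₀·(F₁/F₀) = 1630 × 37700/26200 = 2345.5 km³.
The anomaly ΔM(t) = M(t) − M_∞ decays as ΔM₀·e^(−t/τ) with ΔM₀ = 1630 − 2345.5 = −715.5 km³.
At t = 0.0946 yr, e^(−t/τ) = e^(−1.521) = 0.2186, so ΔM = −156.4 km³ and M = 2345.5 − 156.4 = 2189.1 km³.

2190 km³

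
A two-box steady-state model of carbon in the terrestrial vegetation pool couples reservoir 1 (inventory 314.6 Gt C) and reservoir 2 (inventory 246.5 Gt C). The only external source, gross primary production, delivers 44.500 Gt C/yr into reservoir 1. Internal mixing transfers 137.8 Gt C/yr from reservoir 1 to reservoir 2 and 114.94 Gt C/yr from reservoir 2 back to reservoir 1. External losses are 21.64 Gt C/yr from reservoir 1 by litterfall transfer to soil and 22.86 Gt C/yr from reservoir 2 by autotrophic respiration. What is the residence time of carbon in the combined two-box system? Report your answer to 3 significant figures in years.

12.6 yr

Residence time in the combined system uses the total inventory and the total *external* removal — internal exchanges between the two boxes cancel.
M_total = 314.6 + 246.5 = 561.10 Gt C.
ΣF_external_out = 21.64 + 22.86 = 44.500 Gt C/yr.
τ = M_total / ΣF_ext = 561.10 / 44.500 = 12.61 yr.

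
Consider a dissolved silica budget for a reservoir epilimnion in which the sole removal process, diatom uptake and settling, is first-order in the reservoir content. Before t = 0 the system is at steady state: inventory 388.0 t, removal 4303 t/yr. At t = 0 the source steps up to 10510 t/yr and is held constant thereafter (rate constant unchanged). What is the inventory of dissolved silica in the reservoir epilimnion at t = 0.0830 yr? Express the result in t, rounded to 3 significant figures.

τ = M₀/F₀ = 388.0/4303 = 0.09017 yr; rate constant k = 1/τ.
New steady state M_∞ = F₁/k = F₁·τ = 10510 × 0.09017 = 947.68 t.
M(t) = M_∞ + (M₀ − M_∞)·e^(−t/τ); t/τ = 0.0830/0.09017 = 0.9205, so e^(−t/τ) = 0.3983.
M(t) = 947.68 − 559.7 × 0.3983 = 724.75 t.

725 t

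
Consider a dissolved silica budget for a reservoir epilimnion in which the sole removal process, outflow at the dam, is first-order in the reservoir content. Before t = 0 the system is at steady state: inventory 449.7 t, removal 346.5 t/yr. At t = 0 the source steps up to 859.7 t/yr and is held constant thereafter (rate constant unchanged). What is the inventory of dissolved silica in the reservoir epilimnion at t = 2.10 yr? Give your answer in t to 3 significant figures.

τ = M₀/F₀ = 449.7/346.5 = 1.298 yr; rate constant k = 1/τ.
New steady state M_∞ = F₁/k = F₁·τ = 859.7 × 1.298 = 1115.7 t.
M(t) = M_∞ + (M₀ − M_∞)·e^(−t/τ); t/τ = 2.10/1.298 = 1.618, so e^(−t/τ) = 0.1983.
M(t) = 1115.7 − 666.0 × 0.1983 = 983.69 t.

984 t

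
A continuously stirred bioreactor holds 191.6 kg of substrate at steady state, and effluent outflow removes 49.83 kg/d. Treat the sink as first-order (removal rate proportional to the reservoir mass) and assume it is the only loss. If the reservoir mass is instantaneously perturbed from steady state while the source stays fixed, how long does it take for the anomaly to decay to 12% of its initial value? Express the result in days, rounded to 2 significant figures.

8.2 d

For a linear reservoir the anomaly decays as exp(−t/τ) with τ = M/F = 191.6/49.83 = 3.845 d.
exp(−t/τ) = 0.12 ⇒ t = −τ ln(0.12) = 3.845 × 2.120 = 8.153 d.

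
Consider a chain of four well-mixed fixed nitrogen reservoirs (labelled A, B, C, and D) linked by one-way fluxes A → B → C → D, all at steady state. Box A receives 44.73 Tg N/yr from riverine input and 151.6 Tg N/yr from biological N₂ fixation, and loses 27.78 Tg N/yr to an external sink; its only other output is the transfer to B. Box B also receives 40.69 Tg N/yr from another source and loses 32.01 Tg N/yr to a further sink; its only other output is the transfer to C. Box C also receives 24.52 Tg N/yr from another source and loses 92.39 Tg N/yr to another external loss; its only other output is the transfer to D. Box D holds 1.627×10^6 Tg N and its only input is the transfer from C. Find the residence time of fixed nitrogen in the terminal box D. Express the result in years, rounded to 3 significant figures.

14900 yr

Box A: F(A→B) = (44.73 + 151.6) − 27.78 = 168.55 Tg N/yr.
Box B: F(B→C) = (168.55 + 40.69) − 32.01 = 177.23 Tg N/yr.
Box C: F(C→D) = (177.23 + 24.52) − 92.39 = 109.36 Tg N/yr.
Box D throughput = its input = 109.36 Tg N/yr; τ = 1.627×10^6 / 109.36 = 14880 yr.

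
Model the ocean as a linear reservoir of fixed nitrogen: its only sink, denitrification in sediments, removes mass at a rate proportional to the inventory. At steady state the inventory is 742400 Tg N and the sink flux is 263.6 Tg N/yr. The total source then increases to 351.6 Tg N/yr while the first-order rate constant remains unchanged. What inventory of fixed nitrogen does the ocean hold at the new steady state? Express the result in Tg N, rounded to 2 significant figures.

Rate constant k = F/M = 263.6 / 742400 = 0.0003551 yr⁻¹.
At the new steady state, source = k·M_new ⇒ M_new = 351.6 / 0.0003551 = 990200 Tg N.
(Equivalently M_new = M × F_new/F_old = 742400 × 351.6/263.6.)

990000 Tg N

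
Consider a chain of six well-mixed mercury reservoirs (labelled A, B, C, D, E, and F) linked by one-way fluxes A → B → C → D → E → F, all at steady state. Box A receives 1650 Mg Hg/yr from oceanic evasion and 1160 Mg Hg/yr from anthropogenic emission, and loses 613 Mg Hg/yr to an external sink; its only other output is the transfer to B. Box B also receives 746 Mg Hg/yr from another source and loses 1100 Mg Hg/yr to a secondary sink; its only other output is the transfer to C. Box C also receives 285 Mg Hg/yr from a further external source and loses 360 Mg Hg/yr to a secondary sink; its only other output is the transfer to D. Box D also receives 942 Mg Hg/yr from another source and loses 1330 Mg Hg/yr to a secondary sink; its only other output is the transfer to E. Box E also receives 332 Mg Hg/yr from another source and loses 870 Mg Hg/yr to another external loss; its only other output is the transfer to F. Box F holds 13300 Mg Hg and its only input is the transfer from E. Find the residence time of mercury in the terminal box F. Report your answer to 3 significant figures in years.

Box A: F(A→B) = (1650 + 1160) − 613 = 2197.0 Mg Hg/yr.
Box B: F(B→C) = (2197.0 + 746) − 1100 = 1843.0 Mg Hg/yr.
Box C: F(C→D) = (1843.0 + 285) − 360 = 1768.0 Mg Hg/yr.
Box D: F(D→E) = (1768.0 + 942) − 1330 = 1380.0 Mg Hg/yr.
Box E: F(E→F) = (1380.0 + 332) − 870 = 842.00 Mg Hg/yr.
Box F throughput = its input = 842.00 Mg Hg/yr; τ = 13300 / 842.00 = 15.80 yr.

15.8 yr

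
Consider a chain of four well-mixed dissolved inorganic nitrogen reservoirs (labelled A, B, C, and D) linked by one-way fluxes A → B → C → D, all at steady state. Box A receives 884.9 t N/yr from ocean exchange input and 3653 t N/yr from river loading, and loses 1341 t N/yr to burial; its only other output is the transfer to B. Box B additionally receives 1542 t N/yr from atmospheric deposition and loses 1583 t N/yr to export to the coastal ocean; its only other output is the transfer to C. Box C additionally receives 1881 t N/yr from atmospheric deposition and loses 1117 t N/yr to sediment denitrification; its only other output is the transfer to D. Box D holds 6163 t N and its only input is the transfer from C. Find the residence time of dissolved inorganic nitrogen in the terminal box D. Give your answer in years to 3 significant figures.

1.57 yr

Box A: F(A→B) = (884.9 + 3653) − 1341 = 3196.9 t N/yr.
Box B: F(B→C) = (3196.9 + 1542) − 1583 = 3155.9 t N/yr.
Box C: F(C→D) = (3155.9 + 1881) − 1117 = 3919.9 t N/yr.
Box D throughput = its input = 3919.9 t N/yr; τ = 6163 / 3919.9 = 1.572 yr.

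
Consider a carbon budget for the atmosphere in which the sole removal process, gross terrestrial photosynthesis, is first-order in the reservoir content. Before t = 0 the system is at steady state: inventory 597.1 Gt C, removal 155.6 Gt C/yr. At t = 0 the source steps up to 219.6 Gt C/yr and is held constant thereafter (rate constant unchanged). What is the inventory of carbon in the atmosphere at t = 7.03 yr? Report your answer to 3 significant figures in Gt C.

803 Gt C

The sink rate constant is k = F₀/M₀ = 155.6/597.1 = 0.2606 yr⁻¹.
Solving dM/dt = F₁ − kM with M(0) = M₀ gives M(t) = F₁/k + (M₀ − F₁/k)·e^(−kt).
F₁/k = 219.6/0.2606 = 842.69 Gt C; kt = 0.2606 × 7.03 = 1.832, e^(−kt) = 0.1601.
M(7.03) = 842.69 + (597.1 − 842.69) × 0.1601 = 842.69 − 39.32 = 803.37 Gt C.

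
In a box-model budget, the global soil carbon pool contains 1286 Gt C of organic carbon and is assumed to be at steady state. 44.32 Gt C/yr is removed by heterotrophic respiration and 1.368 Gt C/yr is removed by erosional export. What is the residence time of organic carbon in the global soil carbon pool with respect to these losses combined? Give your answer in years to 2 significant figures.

28 yr

Total removal = 44.32 + 1.368 = 45.688 Gt C/yr.
τ = M / ΣF_out = 1286 / 45.688 = 28.15 yr.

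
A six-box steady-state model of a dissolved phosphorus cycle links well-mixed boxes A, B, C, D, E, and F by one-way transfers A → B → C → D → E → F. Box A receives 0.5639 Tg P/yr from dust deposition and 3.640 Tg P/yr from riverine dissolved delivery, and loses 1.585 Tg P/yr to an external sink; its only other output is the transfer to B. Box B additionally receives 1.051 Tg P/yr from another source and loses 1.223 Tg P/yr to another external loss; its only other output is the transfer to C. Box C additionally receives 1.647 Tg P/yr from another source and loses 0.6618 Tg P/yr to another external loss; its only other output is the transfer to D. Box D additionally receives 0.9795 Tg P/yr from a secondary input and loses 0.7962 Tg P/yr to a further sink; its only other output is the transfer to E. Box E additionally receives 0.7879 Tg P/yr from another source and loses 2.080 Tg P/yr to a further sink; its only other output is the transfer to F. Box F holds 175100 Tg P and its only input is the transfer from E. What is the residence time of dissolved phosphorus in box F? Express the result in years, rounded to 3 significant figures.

Box A: F(A→B) = (0.5639 + 3.640) − 1.585 = 2.6189 Tg P/yr.
Box B: F(B→C) = (2.6189 + 1.051) − 1.223 = 2.4469 Tg P/yr.
Box C: F(C→D) = (2.4469 + 1.647) − 0.6618 = 3.4321 Tg P/yr.
Box D: F(D→E) = (3.4321 + 0.9795) − 0.7962 = 3.6154 Tg P/yr.
Box E: F(E→F) = (3.6154 + 0.7879) − 2.080 = 2.3233 Tg P/yr.
Box F throughput = its input = 2.3233 Tg P/yr; τ = 175100 / 2.3233 = 75370 yr.

75400 yr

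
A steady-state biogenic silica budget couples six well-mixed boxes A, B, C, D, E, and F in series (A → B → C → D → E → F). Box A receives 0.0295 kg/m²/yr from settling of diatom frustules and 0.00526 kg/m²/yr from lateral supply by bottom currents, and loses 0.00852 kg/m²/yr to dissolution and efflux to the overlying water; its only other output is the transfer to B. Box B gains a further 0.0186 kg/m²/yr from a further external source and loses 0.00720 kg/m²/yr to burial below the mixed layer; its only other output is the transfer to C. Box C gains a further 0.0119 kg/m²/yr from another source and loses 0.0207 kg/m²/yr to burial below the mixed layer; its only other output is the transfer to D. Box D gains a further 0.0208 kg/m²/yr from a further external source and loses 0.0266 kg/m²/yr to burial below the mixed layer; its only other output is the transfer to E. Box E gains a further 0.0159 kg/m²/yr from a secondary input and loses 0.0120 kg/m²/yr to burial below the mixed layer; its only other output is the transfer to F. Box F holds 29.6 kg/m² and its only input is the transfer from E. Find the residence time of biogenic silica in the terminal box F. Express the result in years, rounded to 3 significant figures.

Box A: F(A→B) = (0.0295 + 0.00526) − 0.00852 = 0.026240 kg/m²/yr.
Box B: F(B→C) = (0.026240 + 0.0186) − 0.00720 = 0.037640 kg/m²/yr.
Box C: F(C→D) = (0.037640 + 0.0119) − 0.0207 = 0.028840 kg/m²/yr.
Box D: F(D→E) = (0.028840 + 0.0208) − 0.0266 = 0.023040 kg/m²/yr.
Box E: F(E→F) = (0.023040 + 0.0159) − 0.0120 = 0.026940 kg/m²/yr.
Box F throughput = its input = 0.026940 kg/m²/yr; τ = 29.6 / 0.026940 = 1099 yr.

1100 yr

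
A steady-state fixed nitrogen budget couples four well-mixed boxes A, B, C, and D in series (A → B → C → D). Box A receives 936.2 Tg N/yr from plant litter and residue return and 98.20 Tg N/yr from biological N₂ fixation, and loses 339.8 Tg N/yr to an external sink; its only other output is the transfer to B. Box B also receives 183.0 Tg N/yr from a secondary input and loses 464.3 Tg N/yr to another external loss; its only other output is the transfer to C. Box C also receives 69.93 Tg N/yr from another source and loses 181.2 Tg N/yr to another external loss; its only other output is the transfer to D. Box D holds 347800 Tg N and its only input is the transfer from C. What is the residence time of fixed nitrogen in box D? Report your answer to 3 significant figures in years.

Box A: F(A→B) = (936.2 + 98.20) − 339.8 = 694.60 Tg N/yr.
Box B: F(B→C) = (694.60 + 183.0) − 464.3 = 413.30 Tg N/yr.
Box C: F(C→D) = (413.30 + 69.93) − 181.2 = 302.03 Tg N/yr.
Box D throughput = its input = 302.03 Tg N/yr; τ = 347800 / 302.03 = 1152 yr.

1150 yr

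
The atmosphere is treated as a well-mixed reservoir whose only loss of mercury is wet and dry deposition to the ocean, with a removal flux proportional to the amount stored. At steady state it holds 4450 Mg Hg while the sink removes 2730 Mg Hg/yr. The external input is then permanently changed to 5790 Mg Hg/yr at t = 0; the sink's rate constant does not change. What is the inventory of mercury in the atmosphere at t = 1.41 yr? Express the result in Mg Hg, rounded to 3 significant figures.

Residence time τ = M₀/F₀ = 1.630 yr. The eventual steady state is M_∞ = M₀·(F₁/F₀) = 4450 × 5790/2730 = 9437.9 Mg Hg.
The anomaly ΔM(t) = M(t) − M_∞ decays as ΔM₀·e^(−t/τ) with ΔM₀ = 4450 − 9437.9 = −4988 Mg Hg.
At t = 1.41 yr, e^(−t/τ) = e^(−0.8650) = 0.4210, so ΔM = −2100 Mg Hg and M = 9437.9 − 2100 = 7337.8 Mg Hg.

7340 Mg Hg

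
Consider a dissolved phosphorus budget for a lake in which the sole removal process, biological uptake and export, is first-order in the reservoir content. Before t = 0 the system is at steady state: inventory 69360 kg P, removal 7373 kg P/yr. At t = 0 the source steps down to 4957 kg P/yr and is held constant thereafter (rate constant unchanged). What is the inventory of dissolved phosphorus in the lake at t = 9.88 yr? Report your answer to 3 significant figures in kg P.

τ = M₀/F₀ = 69360/7373 = 9.407 yr; rate constant k = 1/τ.
New steady state M_∞ = F₁/k = F₁·τ = 4957 × 9.407 = 46632 kg P.
M(t) = M_∞ + (M₀ − M_∞)·e^(−t/τ); t/τ = 9.88/9.407 = 1.050, so e^(−t/τ) = 0.3499.
M(t) = 46632 + 22730 × 0.3499 = 54583 kg P.

54600 kg P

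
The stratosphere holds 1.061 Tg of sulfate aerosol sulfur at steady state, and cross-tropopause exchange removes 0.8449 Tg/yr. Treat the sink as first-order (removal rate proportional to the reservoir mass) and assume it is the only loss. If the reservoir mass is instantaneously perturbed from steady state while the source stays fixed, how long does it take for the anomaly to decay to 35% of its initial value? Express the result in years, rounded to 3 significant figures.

1.32 yr

For a linear reservoir the anomaly decays as exp(−t/τ) with τ = M/F = 1.061/0.8449 = 1.256 yr.
exp(−t/τ) = 0.35 ⇒ t = −τ ln(0.35) = 1.256 × 1.050 = 1.318 yr.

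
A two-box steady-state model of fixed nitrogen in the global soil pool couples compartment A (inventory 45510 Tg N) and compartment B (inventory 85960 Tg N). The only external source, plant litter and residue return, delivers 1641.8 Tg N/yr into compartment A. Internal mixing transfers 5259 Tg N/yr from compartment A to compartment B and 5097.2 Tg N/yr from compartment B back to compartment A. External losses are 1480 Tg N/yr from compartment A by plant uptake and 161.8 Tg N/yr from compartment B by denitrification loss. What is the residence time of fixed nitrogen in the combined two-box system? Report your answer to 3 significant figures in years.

80.1 yr

Residence time in the combined system uses the total inventory and the total *external* removal — internal exchanges between the two boxes cancel.
M_total = 45510 + 85960 = 131470 Tg N.
ΣF_external_out = 1480 + 161.8 = 1641.8 Tg N/yr.
τ = M_total / ΣF_ext = 131470 / 1641.8 = 80.08 yr.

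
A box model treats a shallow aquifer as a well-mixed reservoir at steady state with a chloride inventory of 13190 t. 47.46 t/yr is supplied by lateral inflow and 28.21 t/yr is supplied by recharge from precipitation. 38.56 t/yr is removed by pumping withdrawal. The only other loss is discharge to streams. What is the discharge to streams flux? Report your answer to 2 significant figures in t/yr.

At steady state ΣF_in = ΣF_out.
ΣF_in = 47.46 + 28.21 = 75.670 t/yr.
Discharge to streams flux = ΣF_in − (38.56) = 75.670 − 38.56 = 37.11 t/yr.

37 t/yr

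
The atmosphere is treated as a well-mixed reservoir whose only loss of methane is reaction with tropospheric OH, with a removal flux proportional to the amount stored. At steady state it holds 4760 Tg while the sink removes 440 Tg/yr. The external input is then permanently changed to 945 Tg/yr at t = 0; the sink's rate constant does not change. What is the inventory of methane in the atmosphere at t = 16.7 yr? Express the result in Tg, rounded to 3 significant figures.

9060 Tg

τ = M₀/F₀ = 4760/440 = 10.82 yr; rate constant k = 1/τ.
New steady state M_∞ = F₁/k = F₁·τ = 945 × 10.82 = 10223 Tg.
M(t) = M_∞ + (M₀ − M_∞)·e^(−t/τ); t/τ = 16.7/10.82 = 1.544, so e^(−t/τ) = 0.2136.
M(t) = 10223 − 5463 × 0.2136 = 9056.3 Tg.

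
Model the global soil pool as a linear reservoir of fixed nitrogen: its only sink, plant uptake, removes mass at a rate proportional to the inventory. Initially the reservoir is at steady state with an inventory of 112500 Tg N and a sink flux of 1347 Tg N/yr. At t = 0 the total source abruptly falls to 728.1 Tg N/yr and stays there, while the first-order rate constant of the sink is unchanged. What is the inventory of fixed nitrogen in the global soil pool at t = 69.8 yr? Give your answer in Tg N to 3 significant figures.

83200 Tg N

τ = M₀/F₀ = 112500/1347 = 83.52 yr; rate constant k = 1/τ.
New steady state M_∞ = F₁/k = F₁·τ = 728.1 × 83.52 = 60810 Tg N.
M(t) = M_∞ + (M₀ − M_∞)·e^(−t/τ); t/τ = 69.8/83.52 = 0.8357, so e^(−t/τ) = 0.4336.
M(t) = 60810 + 51690 × 0.4336 = 83220 Tg N.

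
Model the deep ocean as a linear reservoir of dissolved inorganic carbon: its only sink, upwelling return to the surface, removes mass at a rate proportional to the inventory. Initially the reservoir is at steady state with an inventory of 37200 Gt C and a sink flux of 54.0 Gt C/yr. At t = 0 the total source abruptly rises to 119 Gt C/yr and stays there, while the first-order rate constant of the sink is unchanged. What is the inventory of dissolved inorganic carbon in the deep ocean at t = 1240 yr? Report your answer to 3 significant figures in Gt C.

Residence time τ = M₀/F₀ = 688.9 yr. The eventual steady state is M_∞ = M₀·(F₁/F₀) = 37200 × 119/54.0 = 81978 Gt C.
The anomaly ΔM(t) = M(t) − M_∞ decays as ΔM₀·e^(−t/τ) with ΔM₀ = 37200 − 81978 = −44780 Gt C.
At t = 1240 yr, e^(−t/τ) = e^(−1.800) = 0.1653, so ΔM = −7402 Gt C and M = 81978 − 7402 = 74576 Gt C.

74600 Gt C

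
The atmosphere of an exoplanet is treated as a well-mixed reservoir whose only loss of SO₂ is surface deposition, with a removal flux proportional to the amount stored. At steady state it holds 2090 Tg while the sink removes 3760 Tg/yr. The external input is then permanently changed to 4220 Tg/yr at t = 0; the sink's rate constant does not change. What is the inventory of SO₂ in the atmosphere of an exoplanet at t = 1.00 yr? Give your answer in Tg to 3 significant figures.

The sink rate constant is k = F₀/M₀ = 3760/2090 = 1.799 yr⁻¹.
Solving dM/dt = F₁ − kM with M(0) = M₀ gives M(t) = F₁/k + (M₀ − F₁/k)·e^(−kt).
F₁/k = 4220/1.799 = 2345.7 Tg; kt = 1.799 × 1.00 = 1.799, e^(−kt) = 0.1655.
M(1.00) = 2345.7 + (2090 − 2345.7) × 0.1655 = 2345.7 − 42.31 = 2303.4 Tg.

2300 Tg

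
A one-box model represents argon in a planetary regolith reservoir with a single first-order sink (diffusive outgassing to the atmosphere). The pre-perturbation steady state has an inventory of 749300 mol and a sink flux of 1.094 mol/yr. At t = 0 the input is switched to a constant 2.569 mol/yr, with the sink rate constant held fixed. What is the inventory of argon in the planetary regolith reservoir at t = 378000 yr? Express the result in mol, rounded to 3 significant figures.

The sink rate constant is k = F₀/M₀ = 1.094/749300 = 1.460×10^-6 yr⁻¹.
Solving dM/dt = F₁ − kM with M(0) = M₀ gives M(t) = F₁/k + (M₀ − F₁/k)·e^(−kt).
F₁/k = 2.569/1.460×10^-6 = 1.7596×10^6 mol; kt = 1.460×10^-6 × 378000 = 0.5519, e^(−kt) = 0.5759.
M(378000) = 1.7596×10^6 + (749300 − 1.7596×10^6) × 0.5759 = 1.7596×10^6 − 581800 = 1.1778×10^6 mol.

1.18×10^6 mol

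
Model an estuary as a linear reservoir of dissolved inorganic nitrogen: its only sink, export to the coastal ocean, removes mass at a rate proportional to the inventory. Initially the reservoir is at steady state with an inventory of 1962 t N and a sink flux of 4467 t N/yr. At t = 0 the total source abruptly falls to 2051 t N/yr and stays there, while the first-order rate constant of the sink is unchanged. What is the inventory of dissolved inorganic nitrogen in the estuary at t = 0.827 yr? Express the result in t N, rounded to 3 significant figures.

The sink rate constant is k = F₀/M₀ = 4467/1962 = 2.277 yr⁻¹.
Solving dM/dt = F₁ − kM with M(0) = M₀ gives M(t) = F₁/k + (M₀ − F₁/k)·e^(−kt).
F₁/k = 2051/2.277 = 900.84 t N; kt = 2.277 × 0.827 = 1.883, e^(−kt) = 0.1522.
M(0.827) = 900.84 + (1962 − 900.84) × 0.1522 = 900.84 + 161.5 = 1062.3 t N.

1060 t N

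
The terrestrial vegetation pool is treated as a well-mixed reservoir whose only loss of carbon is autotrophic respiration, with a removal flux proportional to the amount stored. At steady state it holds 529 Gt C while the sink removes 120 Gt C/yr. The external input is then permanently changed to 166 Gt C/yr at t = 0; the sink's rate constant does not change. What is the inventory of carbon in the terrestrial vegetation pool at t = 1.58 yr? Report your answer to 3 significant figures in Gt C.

590 Gt C

τ = M₀/F₀ = 529/120 = 4.408 yr; rate constant k = 1/τ.
New steady state M_∞ = F₁/k = F₁·τ = 166 × 4.408 = 731.78 Gt C.
M(t) = M_∞ + (M₀ − M_∞)·e^(−t/τ); t/τ = 1.58/4.408 = 0.3584, so e^(−t/τ) = 0.6988.
M(t) = 731.78 − 202.8 × 0.6988 = 590.08 Gt C.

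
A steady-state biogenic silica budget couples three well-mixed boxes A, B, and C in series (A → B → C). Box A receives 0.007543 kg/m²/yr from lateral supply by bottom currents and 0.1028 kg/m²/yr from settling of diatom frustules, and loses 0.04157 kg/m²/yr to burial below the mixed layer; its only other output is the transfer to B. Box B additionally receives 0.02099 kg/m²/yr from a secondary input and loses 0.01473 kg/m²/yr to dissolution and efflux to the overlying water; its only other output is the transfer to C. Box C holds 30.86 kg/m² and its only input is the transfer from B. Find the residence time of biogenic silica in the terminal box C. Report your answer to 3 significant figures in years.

411 yr

Box A: F(A→B) = (0.007543 + 0.1028) − 0.04157 = 0.068773 kg/m²/yr.
Box B: F(B→C) = (0.068773 + 0.02099) − 0.01473 = 0.075033 kg/m²/yr.
Box C throughput = its input = 0.075033 kg/m²/yr; τ = 30.86 / 0.075033 = 411.3 yr.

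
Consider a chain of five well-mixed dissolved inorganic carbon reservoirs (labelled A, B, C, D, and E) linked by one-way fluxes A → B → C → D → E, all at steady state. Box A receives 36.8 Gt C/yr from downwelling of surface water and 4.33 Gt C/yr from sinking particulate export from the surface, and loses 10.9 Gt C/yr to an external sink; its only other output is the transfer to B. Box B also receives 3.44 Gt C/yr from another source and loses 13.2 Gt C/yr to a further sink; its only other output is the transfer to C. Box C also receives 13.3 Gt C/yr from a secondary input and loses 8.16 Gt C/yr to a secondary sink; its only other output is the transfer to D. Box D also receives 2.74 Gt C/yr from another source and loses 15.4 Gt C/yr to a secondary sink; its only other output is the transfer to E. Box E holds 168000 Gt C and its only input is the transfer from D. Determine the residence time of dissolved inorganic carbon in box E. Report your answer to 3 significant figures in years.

Box A: F(A→B) = (36.8 + 4.33) − 10.9 = 30.230 Gt C/yr.
Box B: F(B→C) = (30.230 + 3.44) − 13.2 = 20.470 Gt C/yr.
Box C: F(C→D) = (20.470 + 13.3) − 8.16 = 25.610 Gt C/yr.
Box D: F(D→E) = (25.610 + 2.74) − 15.4 = 12.950 Gt C/yr.
Box E throughput = its input = 12.950 Gt C/yr; τ = 168000 / 12.950 = 12970 yr.

13000 yr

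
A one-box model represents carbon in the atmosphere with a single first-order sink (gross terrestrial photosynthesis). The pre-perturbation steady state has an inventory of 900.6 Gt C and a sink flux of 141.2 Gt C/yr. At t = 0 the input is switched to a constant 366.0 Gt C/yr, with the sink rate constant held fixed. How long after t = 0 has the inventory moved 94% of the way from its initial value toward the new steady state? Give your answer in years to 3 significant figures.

17.9 yr

τ = M₀/F₀ = 900.6/141.2 = 6.378 yr.
The remaining gap fraction is e^(−t/τ); 94% covered ⇒ e^(−t/τ) = 0.0600.
t = −τ ln(0.0600) = 6.378 × 2.813 = 17.94 yr.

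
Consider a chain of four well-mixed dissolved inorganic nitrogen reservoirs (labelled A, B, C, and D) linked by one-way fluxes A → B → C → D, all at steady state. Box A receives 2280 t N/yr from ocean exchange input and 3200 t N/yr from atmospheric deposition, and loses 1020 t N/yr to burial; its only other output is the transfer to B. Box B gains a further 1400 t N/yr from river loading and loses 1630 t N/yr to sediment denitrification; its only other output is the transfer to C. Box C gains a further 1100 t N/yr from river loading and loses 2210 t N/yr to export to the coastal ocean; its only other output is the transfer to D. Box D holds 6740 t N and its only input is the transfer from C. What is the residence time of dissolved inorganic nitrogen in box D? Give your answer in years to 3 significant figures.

Box A: F(A→B) = (2280 + 3200) − 1020 = 4460.0 t N/yr.
Box B: F(B→C) = (4460.0 + 1400) − 1630 = 4230.0 t N/yr.
Box C: F(C→D) = (4230.0 + 1100) − 2210 = 3120.0 t N/yr.
Box D throughput = its input = 3120.0 t N/yr; τ = 6740 / 3120.0 = 2.160 yr.

2.16 yr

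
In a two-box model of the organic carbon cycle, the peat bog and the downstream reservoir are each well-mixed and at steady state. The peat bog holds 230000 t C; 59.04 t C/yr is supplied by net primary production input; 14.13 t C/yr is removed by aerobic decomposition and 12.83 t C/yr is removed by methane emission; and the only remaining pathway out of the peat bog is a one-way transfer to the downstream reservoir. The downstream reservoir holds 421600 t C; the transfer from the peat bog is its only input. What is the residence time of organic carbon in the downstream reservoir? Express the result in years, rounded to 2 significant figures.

13000 yr

Balance the peat bog: ΣF_in = 59.040 t C/yr.
Transfer to the downstream reservoir = ΣF_in − (14.13 + 12.83) = 32.080 t C/yr.
At steady state the output of the downstream reservoir equals its input, 32.080 t C/yr.
τ = M / F = 421600 / 32.080 = 13140 yr.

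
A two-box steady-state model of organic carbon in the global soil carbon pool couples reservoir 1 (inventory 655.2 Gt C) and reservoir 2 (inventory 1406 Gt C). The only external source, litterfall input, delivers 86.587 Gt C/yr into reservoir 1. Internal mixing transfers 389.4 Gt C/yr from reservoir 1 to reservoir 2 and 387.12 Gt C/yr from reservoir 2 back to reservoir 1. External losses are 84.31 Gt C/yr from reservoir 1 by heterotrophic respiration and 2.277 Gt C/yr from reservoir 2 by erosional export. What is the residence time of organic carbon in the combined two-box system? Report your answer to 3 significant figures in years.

23.8 yr

Residence time in the combined system uses the total inventory and the total *external* removal — internal exchanges between the two boxes cancel.
M_total = 655.2 + 1406 = 2061.2 Gt C.
ΣF_external_out = 84.31 + 2.277 = 86.587 Gt C/yr.
τ = M_total / ΣF_ext = 2061.2 / 86.587 = 23.80 yr.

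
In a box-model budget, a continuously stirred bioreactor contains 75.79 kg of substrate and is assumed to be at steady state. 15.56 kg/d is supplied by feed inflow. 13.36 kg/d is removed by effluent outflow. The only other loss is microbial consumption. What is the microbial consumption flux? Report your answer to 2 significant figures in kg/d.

At steady state ΣF_in = ΣF_out.
ΣF_in = 15.560 kg/d.
Microbial consumption flux = ΣF_in − (13.36) = 15.560 − 13.36 = 2.200 kg/d.

2.2 kg/d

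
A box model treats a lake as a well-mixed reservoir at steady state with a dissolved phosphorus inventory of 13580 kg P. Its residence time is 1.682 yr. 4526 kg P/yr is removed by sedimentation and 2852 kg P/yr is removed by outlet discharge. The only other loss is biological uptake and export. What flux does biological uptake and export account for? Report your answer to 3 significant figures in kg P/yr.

Total removal F = M/τ = 13580 / 1.682 = 8074 kg P/yr.
Biological uptake and export = F − (4526 + 2852) = 8074 − 7378 = 695.7 kg P/yr.

696 kg P/yr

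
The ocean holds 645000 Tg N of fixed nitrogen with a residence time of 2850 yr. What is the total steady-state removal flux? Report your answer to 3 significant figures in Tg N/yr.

226 Tg N/yr

F = M / τ = 645000 / 2850 = 226.3 Tg N/yr.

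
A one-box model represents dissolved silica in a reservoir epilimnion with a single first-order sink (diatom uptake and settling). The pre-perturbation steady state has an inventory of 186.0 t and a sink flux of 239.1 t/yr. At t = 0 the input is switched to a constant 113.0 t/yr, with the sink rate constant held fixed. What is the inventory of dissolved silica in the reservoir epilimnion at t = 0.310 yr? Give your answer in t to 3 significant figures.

154 t

τ = M₀/F₀ = 186.0/239.1 = 0.7779 yr; rate constant k = 1/τ.
New steady state M_∞ = F₁/k = F₁·τ = 113.0 × 0.7779 = 87.905 t.
M(t) = M_∞ + (M₀ − M_∞)·e^(−t/τ); t/τ = 0.310/0.7779 = 0.3985, so e^(−t/τ) = 0.6713.
M(t) = 87.905 + 98.10 × 0.6713 = 153.76 t.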